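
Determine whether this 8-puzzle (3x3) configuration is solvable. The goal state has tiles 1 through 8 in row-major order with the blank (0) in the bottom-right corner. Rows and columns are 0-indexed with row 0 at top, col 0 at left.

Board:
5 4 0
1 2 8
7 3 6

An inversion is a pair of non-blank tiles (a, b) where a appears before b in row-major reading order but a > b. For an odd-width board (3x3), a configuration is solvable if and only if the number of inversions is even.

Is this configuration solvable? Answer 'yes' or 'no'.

Inversions (pairs i<j in row-major order where tile[i] > tile[j] > 0): 12
12 is even, so the puzzle is solvable.

Answer: yes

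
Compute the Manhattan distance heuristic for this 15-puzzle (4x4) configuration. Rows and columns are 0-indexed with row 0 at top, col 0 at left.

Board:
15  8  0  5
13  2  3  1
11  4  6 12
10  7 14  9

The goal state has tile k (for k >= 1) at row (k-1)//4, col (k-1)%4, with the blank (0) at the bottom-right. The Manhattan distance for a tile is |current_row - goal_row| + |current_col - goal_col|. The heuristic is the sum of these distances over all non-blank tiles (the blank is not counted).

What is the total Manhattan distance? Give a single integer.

Tile 15: at (0,0), goal (3,2), distance |0-3|+|0-2| = 5
Tile 8: at (0,1), goal (1,3), distance |0-1|+|1-3| = 3
Tile 5: at (0,3), goal (1,0), distance |0-1|+|3-0| = 4
Tile 13: at (1,0), goal (3,0), distance |1-3|+|0-0| = 2
Tile 2: at (1,1), goal (0,1), distance |1-0|+|1-1| = 1
Tile 3: at (1,2), goal (0,2), distance |1-0|+|2-2| = 1
Tile 1: at (1,3), goal (0,0), distance |1-0|+|3-0| = 4
Tile 11: at (2,0), goal (2,2), distance |2-2|+|0-2| = 2
Tile 4: at (2,1), goal (0,3), distance |2-0|+|1-3| = 4
Tile 6: at (2,2), goal (1,1), distance |2-1|+|2-1| = 2
Tile 12: at (2,3), goal (2,3), distance |2-2|+|3-3| = 0
Tile 10: at (3,0), goal (2,1), distance |3-2|+|0-1| = 2
Tile 7: at (3,1), goal (1,2), distance |3-1|+|1-2| = 3
Tile 14: at (3,2), goal (3,1), distance |3-3|+|2-1| = 1
Tile 9: at (3,3), goal (2,0), distance |3-2|+|3-0| = 4
Sum: 5 + 3 + 4 + 2 + 1 + 1 + 4 + 2 + 4 + 2 + 0 + 2 + 3 + 1 + 4 = 38

Answer: 38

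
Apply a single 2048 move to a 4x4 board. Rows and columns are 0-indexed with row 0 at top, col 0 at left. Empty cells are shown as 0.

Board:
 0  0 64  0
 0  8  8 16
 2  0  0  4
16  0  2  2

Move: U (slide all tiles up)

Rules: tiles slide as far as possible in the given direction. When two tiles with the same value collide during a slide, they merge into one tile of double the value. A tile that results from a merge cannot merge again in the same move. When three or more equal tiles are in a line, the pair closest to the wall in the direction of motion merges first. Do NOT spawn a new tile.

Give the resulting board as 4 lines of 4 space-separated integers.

Slide up:
col 0: [0, 0, 2, 16] -> [2, 16, 0, 0]
col 1: [0, 8, 0, 0] -> [8, 0, 0, 0]
col 2: [64, 8, 0, 2] -> [64, 8, 2, 0]
col 3: [0, 16, 4, 2] -> [16, 4, 2, 0]

Answer:  2  8 64 16
16  0  8  4
 0  0  2  2
 0  0  0  0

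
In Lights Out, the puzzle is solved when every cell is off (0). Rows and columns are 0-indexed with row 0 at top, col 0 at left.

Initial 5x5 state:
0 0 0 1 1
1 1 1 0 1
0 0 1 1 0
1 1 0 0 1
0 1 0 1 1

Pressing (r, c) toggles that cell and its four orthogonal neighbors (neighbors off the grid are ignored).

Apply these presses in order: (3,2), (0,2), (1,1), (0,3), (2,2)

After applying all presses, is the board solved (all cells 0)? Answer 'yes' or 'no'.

Answer: no

Derivation:
After press 1 at (3,2):
0 0 0 1 1
1 1 1 0 1
0 0 0 1 0
1 0 1 1 1
0 1 1 1 1

After press 2 at (0,2):
0 1 1 0 1
1 1 0 0 1
0 0 0 1 0
1 0 1 1 1
0 1 1 1 1

After press 3 at (1,1):
0 0 1 0 1
0 0 1 0 1
0 1 0 1 0
1 0 1 1 1
0 1 1 1 1

After press 4 at (0,3):
0 0 0 1 0
0 0 1 1 1
0 1 0 1 0
1 0 1 1 1
0 1 1 1 1

After press 5 at (2,2):
0 0 0 1 0
0 0 0 1 1
0 0 1 0 0
1 0 0 1 1
0 1 1 1 1

Lights still on: 11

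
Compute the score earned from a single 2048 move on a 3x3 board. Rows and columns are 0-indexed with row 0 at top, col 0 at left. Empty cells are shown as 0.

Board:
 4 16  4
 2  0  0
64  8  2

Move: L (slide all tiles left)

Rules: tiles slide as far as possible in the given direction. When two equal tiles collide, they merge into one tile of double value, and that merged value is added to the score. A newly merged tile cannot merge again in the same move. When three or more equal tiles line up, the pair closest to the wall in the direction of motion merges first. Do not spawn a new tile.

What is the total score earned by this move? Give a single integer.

Answer: 0

Derivation:
Slide left:
row 0: [4, 16, 4] -> [4, 16, 4]  score +0 (running 0)
row 1: [2, 0, 0] -> [2, 0, 0]  score +0 (running 0)
row 2: [64, 8, 2] -> [64, 8, 2]  score +0 (running 0)
Board after move:
 4 16  4
 2  0  0
64  8  2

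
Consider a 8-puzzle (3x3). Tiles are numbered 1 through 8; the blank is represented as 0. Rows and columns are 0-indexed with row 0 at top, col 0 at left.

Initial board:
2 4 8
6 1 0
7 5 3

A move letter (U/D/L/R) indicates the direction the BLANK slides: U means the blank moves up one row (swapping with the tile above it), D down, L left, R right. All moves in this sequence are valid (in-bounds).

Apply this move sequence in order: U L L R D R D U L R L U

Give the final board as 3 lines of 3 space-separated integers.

After move 1 (U):
2 4 0
6 1 8
7 5 3

After move 2 (L):
2 0 4
6 1 8
7 5 3

After move 3 (L):
0 2 4
6 1 8
7 5 3

After move 4 (R):
2 0 4
6 1 8
7 5 3

After move 5 (D):
2 1 4
6 0 8
7 5 3

After move 6 (R):
2 1 4
6 8 0
7 5 3

After move 7 (D):
2 1 4
6 8 3
7 5 0

After move 8 (U):
2 1 4
6 8 0
7 5 3

After move 9 (L):
2 1 4
6 0 8
7 5 3

After move 10 (R):
2 1 4
6 8 0
7 5 3

After move 11 (L):
2 1 4
6 0 8
7 5 3

After move 12 (U):
2 0 4
6 1 8
7 5 3

Answer: 2 0 4
6 1 8
7 5 3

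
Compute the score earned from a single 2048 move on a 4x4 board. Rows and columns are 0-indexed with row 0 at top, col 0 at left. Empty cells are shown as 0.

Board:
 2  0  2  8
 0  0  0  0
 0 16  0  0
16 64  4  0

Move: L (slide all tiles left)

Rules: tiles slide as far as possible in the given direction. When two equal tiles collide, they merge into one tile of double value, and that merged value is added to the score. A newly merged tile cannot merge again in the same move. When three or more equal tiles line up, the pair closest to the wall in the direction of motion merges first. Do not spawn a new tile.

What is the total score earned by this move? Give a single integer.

Slide left:
row 0: [2, 0, 2, 8] -> [4, 8, 0, 0]  score +4 (running 4)
row 1: [0, 0, 0, 0] -> [0, 0, 0, 0]  score +0 (running 4)
row 2: [0, 16, 0, 0] -> [16, 0, 0, 0]  score +0 (running 4)
row 3: [16, 64, 4, 0] -> [16, 64, 4, 0]  score +0 (running 4)
Board after move:
 4  8  0  0
 0  0  0  0
16  0  0  0
16 64  4  0

Answer: 4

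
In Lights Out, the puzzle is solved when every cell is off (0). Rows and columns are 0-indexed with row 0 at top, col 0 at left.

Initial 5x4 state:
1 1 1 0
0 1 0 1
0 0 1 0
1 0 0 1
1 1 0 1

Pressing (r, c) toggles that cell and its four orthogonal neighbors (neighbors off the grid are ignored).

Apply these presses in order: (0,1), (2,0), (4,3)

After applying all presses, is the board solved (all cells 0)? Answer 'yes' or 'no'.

Answer: no

Derivation:
After press 1 at (0,1):
0 0 0 0
0 0 0 1
0 0 1 0
1 0 0 1
1 1 0 1

After press 2 at (2,0):
0 0 0 0
1 0 0 1
1 1 1 0
0 0 0 1
1 1 0 1

After press 3 at (4,3):
0 0 0 0
1 0 0 1
1 1 1 0
0 0 0 0
1 1 1 0

Lights still on: 8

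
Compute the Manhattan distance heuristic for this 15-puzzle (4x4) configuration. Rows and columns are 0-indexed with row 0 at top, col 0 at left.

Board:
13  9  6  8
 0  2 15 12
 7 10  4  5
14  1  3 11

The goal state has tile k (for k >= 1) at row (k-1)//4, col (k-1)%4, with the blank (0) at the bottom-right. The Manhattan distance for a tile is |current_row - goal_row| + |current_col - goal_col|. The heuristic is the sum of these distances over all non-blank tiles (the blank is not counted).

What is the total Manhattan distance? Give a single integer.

Tile 13: at (0,0), goal (3,0), distance |0-3|+|0-0| = 3
Tile 9: at (0,1), goal (2,0), distance |0-2|+|1-0| = 3
Tile 6: at (0,2), goal (1,1), distance |0-1|+|2-1| = 2
Tile 8: at (0,3), goal (1,3), distance |0-1|+|3-3| = 1
Tile 2: at (1,1), goal (0,1), distance |1-0|+|1-1| = 1
Tile 15: at (1,2), goal (3,2), distance |1-3|+|2-2| = 2
Tile 12: at (1,3), goal (2,3), distance |1-2|+|3-3| = 1
Tile 7: at (2,0), goal (1,2), distance |2-1|+|0-2| = 3
Tile 10: at (2,1), goal (2,1), distance |2-2|+|1-1| = 0
Tile 4: at (2,2), goal (0,3), distance |2-0|+|2-3| = 3
Tile 5: at (2,3), goal (1,0), distance |2-1|+|3-0| = 4
Tile 14: at (3,0), goal (3,1), distance |3-3|+|0-1| = 1
Tile 1: at (3,1), goal (0,0), distance |3-0|+|1-0| = 4
Tile 3: at (3,2), goal (0,2), distance |3-0|+|2-2| = 3
Tile 11: at (3,3), goal (2,2), distance |3-2|+|3-2| = 2
Sum: 3 + 3 + 2 + 1 + 1 + 2 + 1 + 3 + 0 + 3 + 4 + 1 + 4 + 3 + 2 = 33

Answer: 33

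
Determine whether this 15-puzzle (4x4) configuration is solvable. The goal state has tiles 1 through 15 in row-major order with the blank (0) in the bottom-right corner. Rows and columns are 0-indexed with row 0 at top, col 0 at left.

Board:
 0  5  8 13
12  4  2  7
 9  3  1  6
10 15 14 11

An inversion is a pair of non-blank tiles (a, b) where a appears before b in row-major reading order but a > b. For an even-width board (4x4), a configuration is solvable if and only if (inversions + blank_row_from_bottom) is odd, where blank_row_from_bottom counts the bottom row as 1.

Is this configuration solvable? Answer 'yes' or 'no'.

Answer: yes

Derivation:
Inversions: 43
Blank is in row 0 (0-indexed from top), which is row 4 counting from the bottom (bottom = 1).
43 + 4 = 47, which is odd, so the puzzle is solvable.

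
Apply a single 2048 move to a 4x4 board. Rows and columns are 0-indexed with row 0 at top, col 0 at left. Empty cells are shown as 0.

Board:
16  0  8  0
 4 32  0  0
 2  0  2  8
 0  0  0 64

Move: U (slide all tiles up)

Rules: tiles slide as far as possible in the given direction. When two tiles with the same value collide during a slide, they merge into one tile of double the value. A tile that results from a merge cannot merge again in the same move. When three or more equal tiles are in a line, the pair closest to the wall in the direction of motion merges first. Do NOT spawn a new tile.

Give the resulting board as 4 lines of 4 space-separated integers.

Slide up:
col 0: [16, 4, 2, 0] -> [16, 4, 2, 0]
col 1: [0, 32, 0, 0] -> [32, 0, 0, 0]
col 2: [8, 0, 2, 0] -> [8, 2, 0, 0]
col 3: [0, 0, 8, 64] -> [8, 64, 0, 0]

Answer: 16 32  8  8
 4  0  2 64
 2  0  0  0
 0  0  0  0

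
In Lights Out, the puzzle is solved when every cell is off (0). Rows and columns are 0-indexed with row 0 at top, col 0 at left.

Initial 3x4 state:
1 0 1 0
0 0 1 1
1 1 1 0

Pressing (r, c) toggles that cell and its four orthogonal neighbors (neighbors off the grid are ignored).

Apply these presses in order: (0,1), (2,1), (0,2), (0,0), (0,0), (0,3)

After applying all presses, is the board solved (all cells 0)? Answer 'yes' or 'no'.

After press 1 at (0,1):
0 1 0 0
0 1 1 1
1 1 1 0

After press 2 at (2,1):
0 1 0 0
0 0 1 1
0 0 0 0

After press 3 at (0,2):
0 0 1 1
0 0 0 1
0 0 0 0

After press 4 at (0,0):
1 1 1 1
1 0 0 1
0 0 0 0

After press 5 at (0,0):
0 0 1 1
0 0 0 1
0 0 0 0

After press 6 at (0,3):
0 0 0 0
0 0 0 0
0 0 0 0

Lights still on: 0

Answer: yes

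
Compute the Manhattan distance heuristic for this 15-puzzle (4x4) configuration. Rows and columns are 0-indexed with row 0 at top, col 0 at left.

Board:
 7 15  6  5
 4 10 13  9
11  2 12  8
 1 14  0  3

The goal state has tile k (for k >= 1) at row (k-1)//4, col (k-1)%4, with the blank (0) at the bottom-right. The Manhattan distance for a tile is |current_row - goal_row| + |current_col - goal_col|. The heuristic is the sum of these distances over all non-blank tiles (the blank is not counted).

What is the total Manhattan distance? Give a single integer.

Tile 7: at (0,0), goal (1,2), distance |0-1|+|0-2| = 3
Tile 15: at (0,1), goal (3,2), distance |0-3|+|1-2| = 4
Tile 6: at (0,2), goal (1,1), distance |0-1|+|2-1| = 2
Tile 5: at (0,3), goal (1,0), distance |0-1|+|3-0| = 4
Tile 4: at (1,0), goal (0,3), distance |1-0|+|0-3| = 4
Tile 10: at (1,1), goal (2,1), distance |1-2|+|1-1| = 1
Tile 13: at (1,2), goal (3,0), distance |1-3|+|2-0| = 4
Tile 9: at (1,3), goal (2,0), distance |1-2|+|3-0| = 4
Tile 11: at (2,0), goal (2,2), distance |2-2|+|0-2| = 2
Tile 2: at (2,1), goal (0,1), distance |2-0|+|1-1| = 2
Tile 12: at (2,2), goal (2,3), distance |2-2|+|2-3| = 1
Tile 8: at (2,3), goal (1,3), distance |2-1|+|3-3| = 1
Tile 1: at (3,0), goal (0,0), distance |3-0|+|0-0| = 3
Tile 14: at (3,1), goal (3,1), distance |3-3|+|1-1| = 0
Tile 3: at (3,3), goal (0,2), distance |3-0|+|3-2| = 4
Sum: 3 + 4 + 2 + 4 + 4 + 1 + 4 + 4 + 2 + 2 + 1 + 1 + 3 + 0 + 4 = 39

Answer: 39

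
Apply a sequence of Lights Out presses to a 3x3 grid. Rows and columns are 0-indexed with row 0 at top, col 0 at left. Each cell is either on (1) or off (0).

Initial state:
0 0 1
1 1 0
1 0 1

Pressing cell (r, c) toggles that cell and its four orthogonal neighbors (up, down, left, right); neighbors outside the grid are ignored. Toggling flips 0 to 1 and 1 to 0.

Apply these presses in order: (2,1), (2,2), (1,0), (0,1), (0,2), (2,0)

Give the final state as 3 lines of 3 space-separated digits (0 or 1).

After press 1 at (2,1):
0 0 1
1 0 0
0 1 0

After press 2 at (2,2):
0 0 1
1 0 1
0 0 1

After press 3 at (1,0):
1 0 1
0 1 1
1 0 1

After press 4 at (0,1):
0 1 0
0 0 1
1 0 1

After press 5 at (0,2):
0 0 1
0 0 0
1 0 1

After press 6 at (2,0):
0 0 1
1 0 0
0 1 1

Answer: 0 0 1
1 0 0
0 1 1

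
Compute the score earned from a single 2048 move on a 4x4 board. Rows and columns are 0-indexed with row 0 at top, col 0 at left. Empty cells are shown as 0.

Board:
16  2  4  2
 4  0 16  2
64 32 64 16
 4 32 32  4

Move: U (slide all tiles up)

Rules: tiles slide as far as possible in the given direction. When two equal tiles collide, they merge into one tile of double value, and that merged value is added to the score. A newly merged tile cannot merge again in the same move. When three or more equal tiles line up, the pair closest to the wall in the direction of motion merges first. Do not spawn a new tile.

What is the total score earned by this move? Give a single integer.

Answer: 68

Derivation:
Slide up:
col 0: [16, 4, 64, 4] -> [16, 4, 64, 4]  score +0 (running 0)
col 1: [2, 0, 32, 32] -> [2, 64, 0, 0]  score +64 (running 64)
col 2: [4, 16, 64, 32] -> [4, 16, 64, 32]  score +0 (running 64)
col 3: [2, 2, 16, 4] -> [4, 16, 4, 0]  score +4 (running 68)
Board after move:
16  2  4  4
 4 64 16 16
64  0 64  4
 4  0 32  0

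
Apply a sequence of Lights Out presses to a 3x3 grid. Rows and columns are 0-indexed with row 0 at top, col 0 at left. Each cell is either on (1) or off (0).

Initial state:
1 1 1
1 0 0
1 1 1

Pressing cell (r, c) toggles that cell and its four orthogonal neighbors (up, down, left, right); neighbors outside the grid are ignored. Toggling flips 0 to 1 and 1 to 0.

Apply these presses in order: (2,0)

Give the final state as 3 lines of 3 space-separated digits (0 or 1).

Answer: 1 1 1
0 0 0
0 0 1

Derivation:
After press 1 at (2,0):
1 1 1
0 0 0
0 0 1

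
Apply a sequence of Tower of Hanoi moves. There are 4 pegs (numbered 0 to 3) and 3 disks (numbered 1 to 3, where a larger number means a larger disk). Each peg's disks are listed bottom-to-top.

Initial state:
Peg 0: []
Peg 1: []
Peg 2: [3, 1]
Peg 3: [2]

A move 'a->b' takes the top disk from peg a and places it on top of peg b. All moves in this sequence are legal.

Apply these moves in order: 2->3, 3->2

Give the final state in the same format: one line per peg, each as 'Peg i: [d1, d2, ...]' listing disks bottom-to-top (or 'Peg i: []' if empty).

After move 1 (2->3):
Peg 0: []
Peg 1: []
Peg 2: [3]
Peg 3: [2, 1]

After move 2 (3->2):
Peg 0: []
Peg 1: []
Peg 2: [3, 1]
Peg 3: [2]

Answer: Peg 0: []
Peg 1: []
Peg 2: [3, 1]
Peg 3: [2]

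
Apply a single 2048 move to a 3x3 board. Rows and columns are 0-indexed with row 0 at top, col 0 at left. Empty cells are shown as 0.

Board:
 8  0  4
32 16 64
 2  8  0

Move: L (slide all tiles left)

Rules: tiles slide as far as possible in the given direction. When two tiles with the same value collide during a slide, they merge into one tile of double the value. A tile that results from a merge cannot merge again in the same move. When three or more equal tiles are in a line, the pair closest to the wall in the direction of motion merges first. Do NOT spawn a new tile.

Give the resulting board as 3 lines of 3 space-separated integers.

Answer:  8  4  0
32 16 64
 2  8  0

Derivation:
Slide left:
row 0: [8, 0, 4] -> [8, 4, 0]
row 1: [32, 16, 64] -> [32, 16, 64]
row 2: [2, 8, 0] -> [2, 8, 0]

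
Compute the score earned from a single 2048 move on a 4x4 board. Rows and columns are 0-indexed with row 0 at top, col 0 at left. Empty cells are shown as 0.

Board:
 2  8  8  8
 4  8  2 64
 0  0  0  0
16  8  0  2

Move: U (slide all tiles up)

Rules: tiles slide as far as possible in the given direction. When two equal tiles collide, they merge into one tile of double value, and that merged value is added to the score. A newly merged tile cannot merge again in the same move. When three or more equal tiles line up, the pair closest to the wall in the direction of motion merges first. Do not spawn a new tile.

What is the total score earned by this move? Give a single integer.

Slide up:
col 0: [2, 4, 0, 16] -> [2, 4, 16, 0]  score +0 (running 0)
col 1: [8, 8, 0, 8] -> [16, 8, 0, 0]  score +16 (running 16)
col 2: [8, 2, 0, 0] -> [8, 2, 0, 0]  score +0 (running 16)
col 3: [8, 64, 0, 2] -> [8, 64, 2, 0]  score +0 (running 16)
Board after move:
 2 16  8  8
 4  8  2 64
16  0  0  2
 0  0  0  0

Answer: 16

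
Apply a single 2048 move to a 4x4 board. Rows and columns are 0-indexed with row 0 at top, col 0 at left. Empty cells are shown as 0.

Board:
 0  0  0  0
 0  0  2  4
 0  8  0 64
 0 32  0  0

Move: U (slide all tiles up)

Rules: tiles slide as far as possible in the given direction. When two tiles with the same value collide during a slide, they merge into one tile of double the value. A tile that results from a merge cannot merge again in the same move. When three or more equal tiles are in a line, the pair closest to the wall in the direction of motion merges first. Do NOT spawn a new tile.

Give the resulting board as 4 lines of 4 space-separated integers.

Slide up:
col 0: [0, 0, 0, 0] -> [0, 0, 0, 0]
col 1: [0, 0, 8, 32] -> [8, 32, 0, 0]
col 2: [0, 2, 0, 0] -> [2, 0, 0, 0]
col 3: [0, 4, 64, 0] -> [4, 64, 0, 0]

Answer:  0  8  2  4
 0 32  0 64
 0  0  0  0
 0  0  0  0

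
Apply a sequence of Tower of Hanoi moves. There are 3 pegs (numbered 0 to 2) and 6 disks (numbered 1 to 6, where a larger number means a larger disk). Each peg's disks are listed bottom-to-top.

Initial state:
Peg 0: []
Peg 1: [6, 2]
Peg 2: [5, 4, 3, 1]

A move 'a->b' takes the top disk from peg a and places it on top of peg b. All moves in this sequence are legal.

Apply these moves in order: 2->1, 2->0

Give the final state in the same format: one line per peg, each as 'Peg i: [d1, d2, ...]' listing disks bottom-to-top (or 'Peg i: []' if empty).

Answer: Peg 0: [3]
Peg 1: [6, 2, 1]
Peg 2: [5, 4]

Derivation:
After move 1 (2->1):
Peg 0: []
Peg 1: [6, 2, 1]
Peg 2: [5, 4, 3]

After move 2 (2->0):
Peg 0: [3]
Peg 1: [6, 2, 1]
Peg 2: [5, 4]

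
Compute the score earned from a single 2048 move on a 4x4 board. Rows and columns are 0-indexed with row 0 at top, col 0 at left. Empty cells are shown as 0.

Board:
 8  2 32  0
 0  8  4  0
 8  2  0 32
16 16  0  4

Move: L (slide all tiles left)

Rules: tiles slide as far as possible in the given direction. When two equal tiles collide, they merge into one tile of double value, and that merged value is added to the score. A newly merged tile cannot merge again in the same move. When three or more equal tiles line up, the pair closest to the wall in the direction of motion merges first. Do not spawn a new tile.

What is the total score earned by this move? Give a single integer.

Answer: 32

Derivation:
Slide left:
row 0: [8, 2, 32, 0] -> [8, 2, 32, 0]  score +0 (running 0)
row 1: [0, 8, 4, 0] -> [8, 4, 0, 0]  score +0 (running 0)
row 2: [8, 2, 0, 32] -> [8, 2, 32, 0]  score +0 (running 0)
row 3: [16, 16, 0, 4] -> [32, 4, 0, 0]  score +32 (running 32)
Board after move:
 8  2 32  0
 8  4  0  0
 8  2 32  0
32  4  0  0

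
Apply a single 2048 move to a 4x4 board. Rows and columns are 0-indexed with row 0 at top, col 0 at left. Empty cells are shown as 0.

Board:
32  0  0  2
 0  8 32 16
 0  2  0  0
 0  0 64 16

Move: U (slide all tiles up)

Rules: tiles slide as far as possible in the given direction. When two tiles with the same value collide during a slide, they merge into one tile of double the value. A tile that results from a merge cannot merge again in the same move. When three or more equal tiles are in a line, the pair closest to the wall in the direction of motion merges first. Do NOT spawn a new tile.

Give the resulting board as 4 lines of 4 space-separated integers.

Answer: 32  8 32  2
 0  2 64 32
 0  0  0  0
 0  0  0  0

Derivation:
Slide up:
col 0: [32, 0, 0, 0] -> [32, 0, 0, 0]
col 1: [0, 8, 2, 0] -> [8, 2, 0, 0]
col 2: [0, 32, 0, 64] -> [32, 64, 0, 0]
col 3: [2, 16, 0, 16] -> [2, 32, 0, 0]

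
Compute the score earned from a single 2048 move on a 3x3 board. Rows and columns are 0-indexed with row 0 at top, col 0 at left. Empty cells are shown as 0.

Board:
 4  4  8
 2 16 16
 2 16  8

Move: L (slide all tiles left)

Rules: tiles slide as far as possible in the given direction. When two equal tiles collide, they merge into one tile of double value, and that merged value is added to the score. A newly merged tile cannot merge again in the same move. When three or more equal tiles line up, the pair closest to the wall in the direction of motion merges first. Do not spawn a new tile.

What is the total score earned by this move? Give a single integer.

Answer: 40

Derivation:
Slide left:
row 0: [4, 4, 8] -> [8, 8, 0]  score +8 (running 8)
row 1: [2, 16, 16] -> [2, 32, 0]  score +32 (running 40)
row 2: [2, 16, 8] -> [2, 16, 8]  score +0 (running 40)
Board after move:
 8  8  0
 2 32  0
 2 16  8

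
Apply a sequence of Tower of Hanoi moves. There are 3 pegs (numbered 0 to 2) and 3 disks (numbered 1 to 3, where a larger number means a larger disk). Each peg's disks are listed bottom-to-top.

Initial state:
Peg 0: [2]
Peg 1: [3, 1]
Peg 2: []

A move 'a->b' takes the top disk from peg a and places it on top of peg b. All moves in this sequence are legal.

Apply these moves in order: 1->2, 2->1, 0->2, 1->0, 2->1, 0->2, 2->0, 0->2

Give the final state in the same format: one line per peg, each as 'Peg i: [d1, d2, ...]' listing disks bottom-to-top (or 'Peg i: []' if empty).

Answer: Peg 0: []
Peg 1: [3, 2]
Peg 2: [1]

Derivation:
After move 1 (1->2):
Peg 0: [2]
Peg 1: [3]
Peg 2: [1]

After move 2 (2->1):
Peg 0: [2]
Peg 1: [3, 1]
Peg 2: []

After move 3 (0->2):
Peg 0: []
Peg 1: [3, 1]
Peg 2: [2]

After move 4 (1->0):
Peg 0: [1]
Peg 1: [3]
Peg 2: [2]

After move 5 (2->1):
Peg 0: [1]
Peg 1: [3, 2]
Peg 2: []

After move 6 (0->2):
Peg 0: []
Peg 1: [3, 2]
Peg 2: [1]

After move 7 (2->0):
Peg 0: [1]
Peg 1: [3, 2]
Peg 2: []

After move 8 (0->2):
Peg 0: []
Peg 1: [3, 2]
Peg 2: [1]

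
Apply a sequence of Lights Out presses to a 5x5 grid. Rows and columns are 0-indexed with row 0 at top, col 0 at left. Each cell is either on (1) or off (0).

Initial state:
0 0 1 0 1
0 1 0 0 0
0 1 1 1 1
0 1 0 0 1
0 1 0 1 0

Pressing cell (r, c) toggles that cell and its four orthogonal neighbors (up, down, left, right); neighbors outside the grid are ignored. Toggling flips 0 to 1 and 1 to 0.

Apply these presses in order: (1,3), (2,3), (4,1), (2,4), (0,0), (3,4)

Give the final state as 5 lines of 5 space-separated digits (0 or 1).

Answer: 1 1 1 1 1
1 1 1 0 0
0 1 0 0 0
0 0 0 0 1
1 0 1 1 1

Derivation:
After press 1 at (1,3):
0 0 1 1 1
0 1 1 1 1
0 1 1 0 1
0 1 0 0 1
0 1 0 1 0

After press 2 at (2,3):
0 0 1 1 1
0 1 1 0 1
0 1 0 1 0
0 1 0 1 1
0 1 0 1 0

After press 3 at (4,1):
0 0 1 1 1
0 1 1 0 1
0 1 0 1 0
0 0 0 1 1
1 0 1 1 0

After press 4 at (2,4):
0 0 1 1 1
0 1 1 0 0
0 1 0 0 1
0 0 0 1 0
1 0 1 1 0

After press 5 at (0,0):
1 1 1 1 1
1 1 1 0 0
0 1 0 0 1
0 0 0 1 0
1 0 1 1 0

After press 6 at (3,4):
1 1 1 1 1
1 1 1 0 0
0 1 0 0 0
0 0 0 0 1
1 0 1 1 1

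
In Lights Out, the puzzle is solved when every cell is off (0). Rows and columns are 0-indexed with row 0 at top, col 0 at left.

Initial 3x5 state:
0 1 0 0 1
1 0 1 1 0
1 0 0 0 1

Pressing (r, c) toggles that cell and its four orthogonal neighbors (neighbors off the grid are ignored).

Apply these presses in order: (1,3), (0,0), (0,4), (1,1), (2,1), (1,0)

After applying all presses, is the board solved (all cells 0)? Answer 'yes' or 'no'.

Answer: no

Derivation:
After press 1 at (1,3):
0 1 0 1 1
1 0 0 0 1
1 0 0 1 1

After press 2 at (0,0):
1 0 0 1 1
0 0 0 0 1
1 0 0 1 1

After press 3 at (0,4):
1 0 0 0 0
0 0 0 0 0
1 0 0 1 1

After press 4 at (1,1):
1 1 0 0 0
1 1 1 0 0
1 1 0 1 1

After press 5 at (2,1):
1 1 0 0 0
1 0 1 0 0
0 0 1 1 1

After press 6 at (1,0):
0 1 0 0 0
0 1 1 0 0
1 0 1 1 1

Lights still on: 7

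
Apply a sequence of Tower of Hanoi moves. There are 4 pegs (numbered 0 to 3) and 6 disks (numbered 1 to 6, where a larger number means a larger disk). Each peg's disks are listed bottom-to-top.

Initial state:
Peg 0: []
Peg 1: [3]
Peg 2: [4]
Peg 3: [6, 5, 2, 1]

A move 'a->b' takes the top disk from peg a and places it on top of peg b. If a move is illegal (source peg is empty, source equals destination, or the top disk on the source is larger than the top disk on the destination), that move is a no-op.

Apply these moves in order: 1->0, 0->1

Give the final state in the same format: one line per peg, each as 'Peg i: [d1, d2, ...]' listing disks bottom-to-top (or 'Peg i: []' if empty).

Answer: Peg 0: []
Peg 1: [3]
Peg 2: [4]
Peg 3: [6, 5, 2, 1]

Derivation:
After move 1 (1->0):
Peg 0: [3]
Peg 1: []
Peg 2: [4]
Peg 3: [6, 5, 2, 1]

After move 2 (0->1):
Peg 0: []
Peg 1: [3]
Peg 2: [4]
Peg 3: [6, 5, 2, 1]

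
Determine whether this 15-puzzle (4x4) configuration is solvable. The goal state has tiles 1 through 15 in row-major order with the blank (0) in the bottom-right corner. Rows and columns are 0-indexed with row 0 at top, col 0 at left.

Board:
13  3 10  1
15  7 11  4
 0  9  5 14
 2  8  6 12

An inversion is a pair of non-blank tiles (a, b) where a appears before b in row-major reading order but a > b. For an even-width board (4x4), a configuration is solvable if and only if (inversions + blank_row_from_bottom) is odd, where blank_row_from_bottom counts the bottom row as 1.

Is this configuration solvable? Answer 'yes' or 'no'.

Answer: yes

Derivation:
Inversions: 53
Blank is in row 2 (0-indexed from top), which is row 2 counting from the bottom (bottom = 1).
53 + 2 = 55, which is odd, so the puzzle is solvable.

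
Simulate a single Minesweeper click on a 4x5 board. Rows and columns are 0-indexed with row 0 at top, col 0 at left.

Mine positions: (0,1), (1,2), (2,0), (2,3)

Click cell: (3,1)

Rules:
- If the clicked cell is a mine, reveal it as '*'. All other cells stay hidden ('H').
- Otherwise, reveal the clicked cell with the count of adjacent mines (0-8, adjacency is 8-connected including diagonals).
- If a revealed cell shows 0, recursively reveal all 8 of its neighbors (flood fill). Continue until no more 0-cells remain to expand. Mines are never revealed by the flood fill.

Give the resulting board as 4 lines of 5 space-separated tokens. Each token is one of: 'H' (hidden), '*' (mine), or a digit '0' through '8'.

H H H H H
H H H H H
H H H H H
H 1 H H H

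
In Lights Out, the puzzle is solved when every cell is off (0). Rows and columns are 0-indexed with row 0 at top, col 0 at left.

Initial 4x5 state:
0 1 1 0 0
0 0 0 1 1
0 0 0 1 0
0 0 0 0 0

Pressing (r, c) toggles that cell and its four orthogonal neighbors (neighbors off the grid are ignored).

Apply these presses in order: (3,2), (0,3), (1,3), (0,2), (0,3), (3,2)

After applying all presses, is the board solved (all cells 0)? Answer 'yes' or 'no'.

After press 1 at (3,2):
0 1 1 0 0
0 0 0 1 1
0 0 1 1 0
0 1 1 1 0

After press 2 at (0,3):
0 1 0 1 1
0 0 0 0 1
0 0 1 1 0
0 1 1 1 0

After press 3 at (1,3):
0 1 0 0 1
0 0 1 1 0
0 0 1 0 0
0 1 1 1 0

After press 4 at (0,2):
0 0 1 1 1
0 0 0 1 0
0 0 1 0 0
0 1 1 1 0

After press 5 at (0,3):
0 0 0 0 0
0 0 0 0 0
0 0 1 0 0
0 1 1 1 0

After press 6 at (3,2):
0 0 0 0 0
0 0 0 0 0
0 0 0 0 0
0 0 0 0 0

Lights still on: 0

Answer: yes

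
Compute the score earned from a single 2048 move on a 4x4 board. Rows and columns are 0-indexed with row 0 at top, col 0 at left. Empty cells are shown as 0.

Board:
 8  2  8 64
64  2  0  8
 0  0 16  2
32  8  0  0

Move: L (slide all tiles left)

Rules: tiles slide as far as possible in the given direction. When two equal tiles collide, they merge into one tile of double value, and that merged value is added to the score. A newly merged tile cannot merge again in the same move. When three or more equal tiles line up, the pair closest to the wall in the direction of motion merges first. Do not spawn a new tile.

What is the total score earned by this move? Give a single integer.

Slide left:
row 0: [8, 2, 8, 64] -> [8, 2, 8, 64]  score +0 (running 0)
row 1: [64, 2, 0, 8] -> [64, 2, 8, 0]  score +0 (running 0)
row 2: [0, 0, 16, 2] -> [16, 2, 0, 0]  score +0 (running 0)
row 3: [32, 8, 0, 0] -> [32, 8, 0, 0]  score +0 (running 0)
Board after move:
 8  2  8 64
64  2  8  0
16  2  0  0
32  8  0  0

Answer: 0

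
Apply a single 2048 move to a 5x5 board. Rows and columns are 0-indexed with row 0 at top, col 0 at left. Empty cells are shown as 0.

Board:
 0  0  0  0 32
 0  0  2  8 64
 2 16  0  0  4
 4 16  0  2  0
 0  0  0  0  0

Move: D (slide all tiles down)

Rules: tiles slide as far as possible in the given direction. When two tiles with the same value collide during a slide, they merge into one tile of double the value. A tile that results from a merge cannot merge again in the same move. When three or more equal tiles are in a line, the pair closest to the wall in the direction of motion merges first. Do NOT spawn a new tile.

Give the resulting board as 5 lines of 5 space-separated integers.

Slide down:
col 0: [0, 0, 2, 4, 0] -> [0, 0, 0, 2, 4]
col 1: [0, 0, 16, 16, 0] -> [0, 0, 0, 0, 32]
col 2: [0, 2, 0, 0, 0] -> [0, 0, 0, 0, 2]
col 3: [0, 8, 0, 2, 0] -> [0, 0, 0, 8, 2]
col 4: [32, 64, 4, 0, 0] -> [0, 0, 32, 64, 4]

Answer:  0  0  0  0  0
 0  0  0  0  0
 0  0  0  0 32
 2  0  0  8 64
 4 32  2  2  4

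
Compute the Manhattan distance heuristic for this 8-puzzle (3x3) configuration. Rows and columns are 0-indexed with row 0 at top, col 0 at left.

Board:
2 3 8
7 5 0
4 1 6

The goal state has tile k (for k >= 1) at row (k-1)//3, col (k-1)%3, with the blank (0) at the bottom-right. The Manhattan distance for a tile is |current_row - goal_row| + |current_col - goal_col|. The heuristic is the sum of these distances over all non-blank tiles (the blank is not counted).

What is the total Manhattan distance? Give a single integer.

Answer: 11

Derivation:
Tile 2: at (0,0), goal (0,1), distance |0-0|+|0-1| = 1
Tile 3: at (0,1), goal (0,2), distance |0-0|+|1-2| = 1
Tile 8: at (0,2), goal (2,1), distance |0-2|+|2-1| = 3
Tile 7: at (1,0), goal (2,0), distance |1-2|+|0-0| = 1
Tile 5: at (1,1), goal (1,1), distance |1-1|+|1-1| = 0
Tile 4: at (2,0), goal (1,0), distance |2-1|+|0-0| = 1
Tile 1: at (2,1), goal (0,0), distance |2-0|+|1-0| = 3
Tile 6: at (2,2), goal (1,2), distance |2-1|+|2-2| = 1
Sum: 1 + 1 + 3 + 1 + 0 + 1 + 3 + 1 = 11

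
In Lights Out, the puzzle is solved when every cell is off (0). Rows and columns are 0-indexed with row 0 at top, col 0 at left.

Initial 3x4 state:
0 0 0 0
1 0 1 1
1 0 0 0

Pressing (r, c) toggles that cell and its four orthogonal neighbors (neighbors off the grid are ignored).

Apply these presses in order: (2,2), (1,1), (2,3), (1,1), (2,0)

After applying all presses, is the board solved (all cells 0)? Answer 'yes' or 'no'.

After press 1 at (2,2):
0 0 0 0
1 0 0 1
1 1 1 1

After press 2 at (1,1):
0 1 0 0
0 1 1 1
1 0 1 1

After press 3 at (2,3):
0 1 0 0
0 1 1 0
1 0 0 0

After press 4 at (1,1):
0 0 0 0
1 0 0 0
1 1 0 0

After press 5 at (2,0):
0 0 0 0
0 0 0 0
0 0 0 0

Lights still on: 0

Answer: yes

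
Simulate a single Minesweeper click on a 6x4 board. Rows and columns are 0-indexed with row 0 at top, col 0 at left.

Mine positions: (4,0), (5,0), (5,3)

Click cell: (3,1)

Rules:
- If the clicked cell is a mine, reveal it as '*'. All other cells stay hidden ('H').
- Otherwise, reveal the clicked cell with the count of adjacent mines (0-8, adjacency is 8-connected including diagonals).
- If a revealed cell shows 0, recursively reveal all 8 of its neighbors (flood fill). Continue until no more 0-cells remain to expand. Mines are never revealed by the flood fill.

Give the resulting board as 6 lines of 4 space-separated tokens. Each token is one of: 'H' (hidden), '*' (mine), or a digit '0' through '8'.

H H H H
H H H H
H H H H
H 1 H H
H H H H
H H H H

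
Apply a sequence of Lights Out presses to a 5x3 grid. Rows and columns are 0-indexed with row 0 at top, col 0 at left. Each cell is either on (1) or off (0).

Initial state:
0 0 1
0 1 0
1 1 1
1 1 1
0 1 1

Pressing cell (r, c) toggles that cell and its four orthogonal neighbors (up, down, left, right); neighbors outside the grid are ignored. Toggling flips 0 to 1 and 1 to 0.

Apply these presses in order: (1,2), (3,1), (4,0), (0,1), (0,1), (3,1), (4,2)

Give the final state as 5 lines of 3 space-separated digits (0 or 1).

After press 1 at (1,2):
0 0 0
0 0 1
1 1 0
1 1 1
0 1 1

After press 2 at (3,1):
0 0 0
0 0 1
1 0 0
0 0 0
0 0 1

After press 3 at (4,0):
0 0 0
0 0 1
1 0 0
1 0 0
1 1 1

After press 4 at (0,1):
1 1 1
0 1 1
1 0 0
1 0 0
1 1 1

After press 5 at (0,1):
0 0 0
0 0 1
1 0 0
1 0 0
1 1 1

After press 6 at (3,1):
0 0 0
0 0 1
1 1 0
0 1 1
1 0 1

After press 7 at (4,2):
0 0 0
0 0 1
1 1 0
0 1 0
1 1 0

Answer: 0 0 0
0 0 1
1 1 0
0 1 0
1 1 0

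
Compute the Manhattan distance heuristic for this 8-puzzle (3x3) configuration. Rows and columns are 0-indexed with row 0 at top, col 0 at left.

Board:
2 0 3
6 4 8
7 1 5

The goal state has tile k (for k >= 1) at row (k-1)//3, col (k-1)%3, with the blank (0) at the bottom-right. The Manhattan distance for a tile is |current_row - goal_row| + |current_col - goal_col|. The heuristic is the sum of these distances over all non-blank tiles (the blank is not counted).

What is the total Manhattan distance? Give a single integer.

Tile 2: at (0,0), goal (0,1), distance |0-0|+|0-1| = 1
Tile 3: at (0,2), goal (0,2), distance |0-0|+|2-2| = 0
Tile 6: at (1,0), goal (1,2), distance |1-1|+|0-2| = 2
Tile 4: at (1,1), goal (1,0), distance |1-1|+|1-0| = 1
Tile 8: at (1,2), goal (2,1), distance |1-2|+|2-1| = 2
Tile 7: at (2,0), goal (2,0), distance |2-2|+|0-0| = 0
Tile 1: at (2,1), goal (0,0), distance |2-0|+|1-0| = 3
Tile 5: at (2,2), goal (1,1), distance |2-1|+|2-1| = 2
Sum: 1 + 0 + 2 + 1 + 2 + 0 + 3 + 2 = 11

Answer: 11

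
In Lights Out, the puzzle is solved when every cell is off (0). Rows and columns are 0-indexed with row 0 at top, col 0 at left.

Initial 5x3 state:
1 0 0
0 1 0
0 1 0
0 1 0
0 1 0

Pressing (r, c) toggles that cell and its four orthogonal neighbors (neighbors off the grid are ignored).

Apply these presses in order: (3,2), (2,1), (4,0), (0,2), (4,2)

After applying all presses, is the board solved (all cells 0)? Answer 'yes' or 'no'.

After press 1 at (3,2):
1 0 0
0 1 0
0 1 1
0 0 1
0 1 1

After press 2 at (2,1):
1 0 0
0 0 0
1 0 0
0 1 1
0 1 1

After press 3 at (4,0):
1 0 0
0 0 0
1 0 0
1 1 1
1 0 1

After press 4 at (0,2):
1 1 1
0 0 1
1 0 0
1 1 1
1 0 1

After press 5 at (4,2):
1 1 1
0 0 1
1 0 0
1 1 0
1 1 0

Lights still on: 9

Answer: no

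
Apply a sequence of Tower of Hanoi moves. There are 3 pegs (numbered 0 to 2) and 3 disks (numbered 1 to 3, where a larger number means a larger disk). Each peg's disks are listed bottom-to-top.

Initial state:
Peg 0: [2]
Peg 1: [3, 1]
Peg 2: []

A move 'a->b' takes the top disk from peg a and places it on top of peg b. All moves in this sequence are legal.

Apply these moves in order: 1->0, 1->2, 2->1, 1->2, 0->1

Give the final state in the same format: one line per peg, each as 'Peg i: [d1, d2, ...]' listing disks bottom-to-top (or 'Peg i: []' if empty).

Answer: Peg 0: [2]
Peg 1: [1]
Peg 2: [3]

Derivation:
After move 1 (1->0):
Peg 0: [2, 1]
Peg 1: [3]
Peg 2: []

After move 2 (1->2):
Peg 0: [2, 1]
Peg 1: []
Peg 2: [3]

After move 3 (2->1):
Peg 0: [2, 1]
Peg 1: [3]
Peg 2: []

After move 4 (1->2):
Peg 0: [2, 1]
Peg 1: []
Peg 2: [3]

After move 5 (0->1):
Peg 0: [2]
Peg 1: [1]
Peg 2: [3]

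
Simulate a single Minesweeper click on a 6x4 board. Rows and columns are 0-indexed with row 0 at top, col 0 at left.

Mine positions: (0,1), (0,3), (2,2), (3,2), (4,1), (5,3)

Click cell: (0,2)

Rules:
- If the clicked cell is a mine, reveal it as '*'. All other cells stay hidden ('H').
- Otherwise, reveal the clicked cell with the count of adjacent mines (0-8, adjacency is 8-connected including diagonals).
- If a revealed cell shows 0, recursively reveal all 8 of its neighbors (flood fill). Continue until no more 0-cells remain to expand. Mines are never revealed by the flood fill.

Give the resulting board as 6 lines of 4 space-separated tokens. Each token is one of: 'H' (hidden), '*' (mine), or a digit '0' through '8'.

H H 2 H
H H H H
H H H H
H H H H
H H H H
H H H H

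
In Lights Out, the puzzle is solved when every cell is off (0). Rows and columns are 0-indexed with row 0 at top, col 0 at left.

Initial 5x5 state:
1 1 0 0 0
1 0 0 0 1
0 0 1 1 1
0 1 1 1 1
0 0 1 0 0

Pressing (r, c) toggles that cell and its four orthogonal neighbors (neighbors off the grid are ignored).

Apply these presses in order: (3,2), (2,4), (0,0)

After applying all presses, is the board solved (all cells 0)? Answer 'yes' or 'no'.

Answer: yes

Derivation:
After press 1 at (3,2):
1 1 0 0 0
1 0 0 0 1
0 0 0 1 1
0 0 0 0 1
0 0 0 0 0

After press 2 at (2,4):
1 1 0 0 0
1 0 0 0 0
0 0 0 0 0
0 0 0 0 0
0 0 0 0 0

After press 3 at (0,0):
0 0 0 0 0
0 0 0 0 0
0 0 0 0 0
0 0 0 0 0
0 0 0 0 0

Lights still on: 0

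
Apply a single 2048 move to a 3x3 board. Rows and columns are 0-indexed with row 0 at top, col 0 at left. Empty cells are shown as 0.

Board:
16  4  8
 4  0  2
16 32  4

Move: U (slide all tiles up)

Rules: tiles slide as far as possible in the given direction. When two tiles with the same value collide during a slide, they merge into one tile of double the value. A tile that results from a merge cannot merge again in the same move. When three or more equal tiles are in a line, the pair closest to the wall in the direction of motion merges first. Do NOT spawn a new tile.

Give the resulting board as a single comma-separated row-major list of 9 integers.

Slide up:
col 0: [16, 4, 16] -> [16, 4, 16]
col 1: [4, 0, 32] -> [4, 32, 0]
col 2: [8, 2, 4] -> [8, 2, 4]

Answer: 16, 4, 8, 4, 32, 2, 16, 0, 4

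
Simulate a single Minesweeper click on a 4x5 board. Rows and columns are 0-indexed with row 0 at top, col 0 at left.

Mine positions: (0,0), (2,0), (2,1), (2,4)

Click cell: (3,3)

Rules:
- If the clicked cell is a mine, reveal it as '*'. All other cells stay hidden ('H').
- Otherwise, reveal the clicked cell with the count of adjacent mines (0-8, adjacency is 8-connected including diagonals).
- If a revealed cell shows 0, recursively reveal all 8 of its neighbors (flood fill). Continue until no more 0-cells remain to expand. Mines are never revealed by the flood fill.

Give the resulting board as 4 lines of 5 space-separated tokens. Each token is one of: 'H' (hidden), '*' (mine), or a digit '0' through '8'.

H H H H H
H H H H H
H H H H H
H H H 1 H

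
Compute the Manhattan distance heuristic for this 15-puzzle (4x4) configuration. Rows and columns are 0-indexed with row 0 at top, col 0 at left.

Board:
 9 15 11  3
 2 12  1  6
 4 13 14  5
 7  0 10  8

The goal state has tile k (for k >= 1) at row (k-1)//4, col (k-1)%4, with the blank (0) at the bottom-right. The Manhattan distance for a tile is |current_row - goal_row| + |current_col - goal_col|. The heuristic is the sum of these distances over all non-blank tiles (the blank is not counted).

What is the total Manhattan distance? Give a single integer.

Answer: 40

Derivation:
Tile 9: at (0,0), goal (2,0), distance |0-2|+|0-0| = 2
Tile 15: at (0,1), goal (3,2), distance |0-3|+|1-2| = 4
Tile 11: at (0,2), goal (2,2), distance |0-2|+|2-2| = 2
Tile 3: at (0,3), goal (0,2), distance |0-0|+|3-2| = 1
Tile 2: at (1,0), goal (0,1), distance |1-0|+|0-1| = 2
Tile 12: at (1,1), goal (2,3), distance |1-2|+|1-3| = 3
Tile 1: at (1,2), goal (0,0), distance |1-0|+|2-0| = 3
Tile 6: at (1,3), goal (1,1), distance |1-1|+|3-1| = 2
Tile 4: at (2,0), goal (0,3), distance |2-0|+|0-3| = 5
Tile 13: at (2,1), goal (3,0), distance |2-3|+|1-0| = 2
Tile 14: at (2,2), goal (3,1), distance |2-3|+|2-1| = 2
Tile 5: at (2,3), goal (1,0), distance |2-1|+|3-0| = 4
Tile 7: at (3,0), goal (1,2), distance |3-1|+|0-2| = 4
Tile 10: at (3,2), goal (2,1), distance |3-2|+|2-1| = 2
Tile 8: at (3,3), goal (1,3), distance |3-1|+|3-3| = 2
Sum: 2 + 4 + 2 + 1 + 2 + 3 + 3 + 2 + 5 + 2 + 2 + 4 + 4 + 2 + 2 = 40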